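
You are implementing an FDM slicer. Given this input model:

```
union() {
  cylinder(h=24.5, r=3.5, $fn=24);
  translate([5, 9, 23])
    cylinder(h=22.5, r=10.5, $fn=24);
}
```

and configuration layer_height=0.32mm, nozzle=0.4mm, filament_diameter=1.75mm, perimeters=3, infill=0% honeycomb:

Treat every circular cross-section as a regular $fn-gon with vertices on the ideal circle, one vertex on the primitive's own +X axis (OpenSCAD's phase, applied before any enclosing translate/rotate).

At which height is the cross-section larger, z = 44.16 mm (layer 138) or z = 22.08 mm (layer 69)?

layer 138 (z = 44.16 mm)

Layer 138 (z = 44.16): the cylinder does not reach this height (z outside [0, 24.5]); the cylinder at (5, 9): section is a regular 24-gon, circumradius r=10.5 (area = (24/2)·10.500²·sin(360°/24) = 342.42 mm²); Combining (union): only the r=10.5 cylinder at (5, 9) is present, so the union is just that shape — area = 342.42 mm². So its area = 342.42 mm². Layer 69 (z = 22.08): the r=3.5 cylinder contributes a regular 24-gon of circumradius 3.5 (area = (24/2)·3.500²·sin(360°/24) = 38.05 mm²); the cylinder at (5, 9) is not intersected at this z (z outside [23, 45.5]); Merging all regions: only the r=3.5 cylinder is present, so the union is just that shape — area = 38.05 mm². So its area = 38.05 mm². Layer 138 is larger (342.42 vs 38.05 mm²).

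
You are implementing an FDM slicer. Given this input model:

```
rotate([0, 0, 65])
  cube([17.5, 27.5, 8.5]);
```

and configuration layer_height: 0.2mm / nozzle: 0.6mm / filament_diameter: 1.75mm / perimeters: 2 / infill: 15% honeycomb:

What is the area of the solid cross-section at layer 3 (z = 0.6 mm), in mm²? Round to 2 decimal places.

481.25 mm²

At z = 0.6 mm: the cube is present — its section is the full 17.5×27.5 rectangle (area 481.25 mm²); (rotated 65° about Z; rotation is an isometry so areas/perimeters/island counts are preserved). Overall, the cross-section is a single solid region. Net area = 481.25 mm².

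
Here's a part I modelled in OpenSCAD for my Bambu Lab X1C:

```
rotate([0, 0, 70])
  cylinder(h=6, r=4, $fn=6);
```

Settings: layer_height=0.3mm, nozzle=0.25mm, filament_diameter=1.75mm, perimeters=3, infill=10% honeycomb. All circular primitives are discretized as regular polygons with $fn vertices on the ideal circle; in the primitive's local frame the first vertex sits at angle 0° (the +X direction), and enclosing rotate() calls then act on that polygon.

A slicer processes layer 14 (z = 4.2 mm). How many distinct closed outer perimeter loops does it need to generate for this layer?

1

At z = 4.2 mm: the r=4 cylinder gives a regular 6-gon of circumradius 4 (constant along its height); (rotated 70° about Z; rotation is an isometry so areas/perimeters/island counts are preserved). The result has 1 disconnected region.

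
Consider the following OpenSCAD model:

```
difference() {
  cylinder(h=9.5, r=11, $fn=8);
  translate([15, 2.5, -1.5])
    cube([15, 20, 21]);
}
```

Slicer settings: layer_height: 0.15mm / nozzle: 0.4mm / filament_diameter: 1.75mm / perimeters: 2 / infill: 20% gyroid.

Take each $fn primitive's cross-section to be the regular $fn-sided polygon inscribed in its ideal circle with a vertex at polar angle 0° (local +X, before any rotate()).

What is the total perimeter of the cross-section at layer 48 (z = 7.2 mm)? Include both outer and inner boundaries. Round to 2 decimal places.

At z = 7.2 mm: the r=11 cylinder contributes a regular 8-gon of circumradius 11 (perimeter = 2·8·11.000·sin(180°/8) = 67.35 mm); the 15×20 cube at (15, 2.5) contributes its full rectangle (perimeter 70.00 mm); Taking the first minus the rest: starting from the r=11 cylinder, the 15×20 cube at (15, 2.5) misses the remaining region (no effect) — boundary = 67.35 mm. Overall, the cross-section is a single solid region. Total boundary length (outer) = 67.35 mm.

67.35 mm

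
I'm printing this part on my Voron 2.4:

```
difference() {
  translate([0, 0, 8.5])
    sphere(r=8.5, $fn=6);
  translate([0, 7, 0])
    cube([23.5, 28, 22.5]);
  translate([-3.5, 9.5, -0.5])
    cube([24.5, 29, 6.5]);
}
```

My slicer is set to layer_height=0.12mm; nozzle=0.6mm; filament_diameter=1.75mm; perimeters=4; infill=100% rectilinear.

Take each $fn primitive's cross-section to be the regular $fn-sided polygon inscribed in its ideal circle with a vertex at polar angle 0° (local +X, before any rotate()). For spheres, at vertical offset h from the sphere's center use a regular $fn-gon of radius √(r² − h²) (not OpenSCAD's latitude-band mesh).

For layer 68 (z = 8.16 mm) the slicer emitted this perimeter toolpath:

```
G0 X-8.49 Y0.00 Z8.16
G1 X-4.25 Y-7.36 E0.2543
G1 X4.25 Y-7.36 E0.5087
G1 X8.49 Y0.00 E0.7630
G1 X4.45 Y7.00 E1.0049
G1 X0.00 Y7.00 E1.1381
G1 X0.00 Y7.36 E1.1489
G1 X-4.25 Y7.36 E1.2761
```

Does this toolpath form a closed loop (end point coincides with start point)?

Start point (G0): (-8.49, 0.00). End point (last G1): the path does not return to the start — open.

no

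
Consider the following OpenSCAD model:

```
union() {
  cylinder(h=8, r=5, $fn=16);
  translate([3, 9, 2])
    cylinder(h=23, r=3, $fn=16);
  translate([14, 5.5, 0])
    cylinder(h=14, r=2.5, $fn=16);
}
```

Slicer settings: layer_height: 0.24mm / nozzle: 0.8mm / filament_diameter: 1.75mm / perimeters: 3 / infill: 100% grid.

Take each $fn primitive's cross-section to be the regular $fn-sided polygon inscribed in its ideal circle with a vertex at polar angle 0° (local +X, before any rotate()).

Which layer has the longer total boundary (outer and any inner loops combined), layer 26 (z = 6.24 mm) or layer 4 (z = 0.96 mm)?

layer 26 (z = 6.24 mm)

Layer 26 (z = 6.24): the r=5 cylinder gives a regular 16-gon of circumradius 5 (constant along its height) (perimeter = 2·16·5.000·sin(180°/16) = 31.21 mm); the cylinder at (3, 9): section is a regular 16-gon, circumradius r=3 (perimeter = 2·16·3.000·sin(180°/16) = 18.73 mm); the cylinder at (14, 5.5): section is a regular 16-gon, circumradius r=2.5 (perimeter = 2·16·2.500·sin(180°/16) = 15.61 mm); Merging all regions: the 3 present regions are separate (no shared area or edge), so areas and boundary lengths simply add and each stays a separate island — boundary = 65.55 mm. So its perimeter = 65.55 mm. Layer 4 (z = 0.96): the r=5 cylinder gives a regular 16-gon of circumradius 5 (constant along its height) (perimeter = 2·16·5.000·sin(180°/16) = 31.21 mm); the cylinder at (3, 9) does not reach this height (z outside [2, 25]); the r=2.5 cylinder at (14, 5.5) contributes a regular 16-gon of circumradius 2.5 (perimeter = 2·16·2.500·sin(180°/16) = 15.61 mm); Combining (union): the 2 present regions are separate (no shared area or edge), so areas and boundary lengths simply add and each stays a separate island — boundary = 46.82 mm. So its perimeter = 46.82 mm. Layer 26 is larger (65.55 vs 46.82 mm).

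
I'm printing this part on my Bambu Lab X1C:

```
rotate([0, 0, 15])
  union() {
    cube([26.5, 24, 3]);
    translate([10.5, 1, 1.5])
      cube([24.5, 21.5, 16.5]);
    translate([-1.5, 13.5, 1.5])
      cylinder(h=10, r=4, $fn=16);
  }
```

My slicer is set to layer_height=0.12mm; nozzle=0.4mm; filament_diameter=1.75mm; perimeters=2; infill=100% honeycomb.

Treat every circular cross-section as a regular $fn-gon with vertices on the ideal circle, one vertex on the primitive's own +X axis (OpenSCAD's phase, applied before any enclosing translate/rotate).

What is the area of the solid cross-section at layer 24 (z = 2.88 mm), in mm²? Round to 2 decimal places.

854.79 mm²

At z = 2.88 mm: the cube is present — its section is the full 26.5×24 rectangle (area 636.00 mm²); the 24.5×21.5 cube at (10.5, 1) contributes its full rectangle (area 526.75 mm²); the r=4 cylinder at (-1.5, 13.5) gives a regular 16-gon of circumradius 4 (constant along its height) (area = (16/2)·4.000²·sin(360°/16) = 48.98 mm²); Taking the union: the regions partially overlap — summed areas 1211.73 mm² minus the doubly-counted overlap 356.94 mm² gives 854.79 mm² — area = 854.79 mm²; (whole slice rotated 15° about Z — lengths, areas and connectivity unchanged). Overall, the cross-section is a single solid region. Net area = 854.79 mm².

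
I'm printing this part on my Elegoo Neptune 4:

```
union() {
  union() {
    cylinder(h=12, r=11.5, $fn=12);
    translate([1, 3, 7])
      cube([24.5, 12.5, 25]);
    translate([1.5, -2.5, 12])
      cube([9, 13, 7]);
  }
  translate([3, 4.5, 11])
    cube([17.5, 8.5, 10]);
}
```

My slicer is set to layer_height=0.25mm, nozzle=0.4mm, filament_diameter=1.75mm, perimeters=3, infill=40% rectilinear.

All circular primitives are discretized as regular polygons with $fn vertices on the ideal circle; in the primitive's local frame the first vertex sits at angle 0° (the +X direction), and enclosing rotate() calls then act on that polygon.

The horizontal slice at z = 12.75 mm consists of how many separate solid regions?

At z = 12.75 mm: the cylinder does not reach this height (z outside [0, 12]); the 24.5×12.5 cube at (1, 3) contributes its full rectangle; the 9×13 cube at (1.5, -2.5) contributes its full rectangle; Merging all regions: the regions partially overlap (shared area 67.50 mm²), so overlapping operands fuse into one piece — 1 connected region; the 17.5×8.5 cube at (3, 4.5) contributes its full rectangle; Combining (union): the 17.5×8.5 cube at (3, 4.5) lies entirely inside that combined region, so the union is just that combined region — 1 connected region. The result has 1 disconnected region.

1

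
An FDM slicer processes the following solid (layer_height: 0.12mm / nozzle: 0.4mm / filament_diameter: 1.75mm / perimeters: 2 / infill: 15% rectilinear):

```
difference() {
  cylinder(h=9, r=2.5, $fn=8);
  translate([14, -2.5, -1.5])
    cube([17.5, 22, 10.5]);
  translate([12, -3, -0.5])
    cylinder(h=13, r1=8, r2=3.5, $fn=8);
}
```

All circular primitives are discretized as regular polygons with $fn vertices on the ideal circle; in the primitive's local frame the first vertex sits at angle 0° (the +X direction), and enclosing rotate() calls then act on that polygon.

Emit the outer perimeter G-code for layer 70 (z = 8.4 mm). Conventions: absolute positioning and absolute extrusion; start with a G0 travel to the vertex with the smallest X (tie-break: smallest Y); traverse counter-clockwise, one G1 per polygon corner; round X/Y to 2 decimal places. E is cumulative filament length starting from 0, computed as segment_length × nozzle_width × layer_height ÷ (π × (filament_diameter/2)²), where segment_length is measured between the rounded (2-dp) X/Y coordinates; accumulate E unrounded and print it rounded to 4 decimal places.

At z = 8.4 mm: the r=2.5 cylinder gives a regular 8-gon of circumradius 2.5 (constant along its height); the cube at (14, -2.5) is present — its section is the full 17.5×22 rectangle; the cone at (12, -3): at t=0.685 of its height the radius interpolates to r₁+(r₂−r₁)t = 4.919, giving a regular 8-gon of that circumradius; After the difference (first − rest): starting from the r=2.5 cylinder, the 17.5×22 cube at (14, -2.5) misses the remaining region (no effect); the cone at (12, -3) misses the remaining region (no effect) — 1 connected region. The outline is a single polygon with 8 vertices. Extrusion per mm of travel: 0.4 × 0.12 / (π × 0.875²) = 0.019956. Accumulating E over each segment gives final E = 0.3057.

G0 X-2.50 Y0.00 Z8.40
G1 X-1.77 Y-1.77 E0.0382
G1 X0.00 Y-2.50 E0.0764
G1 X1.77 Y-1.77 E0.1146
G1 X2.50 Y0.00 E0.1528
G1 X1.77 Y1.77 E0.1910
G1 X0.00 Y2.50 E0.2293
G1 X-1.77 Y1.77 E0.2675
G1 X-2.50 Y0.00 E0.3057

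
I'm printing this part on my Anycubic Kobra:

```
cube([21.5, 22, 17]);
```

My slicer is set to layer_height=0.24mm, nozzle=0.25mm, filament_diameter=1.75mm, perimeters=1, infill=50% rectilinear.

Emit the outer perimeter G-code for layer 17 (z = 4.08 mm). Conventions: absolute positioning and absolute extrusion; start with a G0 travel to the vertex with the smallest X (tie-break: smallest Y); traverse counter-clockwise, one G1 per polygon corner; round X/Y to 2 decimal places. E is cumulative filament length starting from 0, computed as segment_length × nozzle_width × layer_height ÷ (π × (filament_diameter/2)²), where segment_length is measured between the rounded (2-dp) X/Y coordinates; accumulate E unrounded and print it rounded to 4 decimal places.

At z = 4.08 mm: the 21.5×22 cube contributes its full rectangle. The outline is a single polygon with 4 vertices. Extrusion per mm of travel: 0.25 × 0.24 / (π × 0.875²) = 0.024945. Accumulating E over each segment gives final E = 2.1702.

G0 X0.00 Y0.00 Z4.08
G1 X21.50 Y0.00 E0.5363
G1 X21.50 Y22.00 E1.0851
G1 X0.00 Y22.00 E1.6214
G1 X0.00 Y0.00 E2.1702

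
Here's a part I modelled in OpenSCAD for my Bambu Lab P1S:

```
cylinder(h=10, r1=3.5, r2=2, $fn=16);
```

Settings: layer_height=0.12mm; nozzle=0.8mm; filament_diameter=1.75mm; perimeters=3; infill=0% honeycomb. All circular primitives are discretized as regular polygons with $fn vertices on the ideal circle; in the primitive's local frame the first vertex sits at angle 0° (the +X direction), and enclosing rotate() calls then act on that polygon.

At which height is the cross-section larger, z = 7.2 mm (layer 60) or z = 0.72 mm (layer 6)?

Layer 60 (z = 7.2): the cone contributes a regular 16-gon of circumradius 2.420 (interpolated between r1=3.5 and r2=2 at t=0.720) (area = (16/2)·2.420²·sin(360°/16) = 17.93 mm²). So its area = 17.93 mm². Layer 6 (z = 0.72): the cone contributes a regular 16-gon of circumradius 3.392 (interpolated between r1=3.5 and r2=2 at t=0.072) (area = (16/2)·3.392²·sin(360°/16) = 35.22 mm²). So its area = 35.22 mm². Layer 6 is larger (35.22 vs 17.93 mm²).

layer 6 (z = 0.72 mm)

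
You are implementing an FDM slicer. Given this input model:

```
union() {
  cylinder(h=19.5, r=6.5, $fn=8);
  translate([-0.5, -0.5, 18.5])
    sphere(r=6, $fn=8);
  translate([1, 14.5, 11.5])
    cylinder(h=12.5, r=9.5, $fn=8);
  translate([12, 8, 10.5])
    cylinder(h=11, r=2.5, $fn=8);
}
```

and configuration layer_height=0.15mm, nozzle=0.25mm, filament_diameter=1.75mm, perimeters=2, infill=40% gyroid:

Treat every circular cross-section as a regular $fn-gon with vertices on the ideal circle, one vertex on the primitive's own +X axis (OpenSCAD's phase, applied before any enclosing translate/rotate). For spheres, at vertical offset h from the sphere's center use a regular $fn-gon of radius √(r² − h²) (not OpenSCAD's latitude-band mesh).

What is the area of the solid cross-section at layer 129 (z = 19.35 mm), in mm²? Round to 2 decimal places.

At z = 19.35 mm: the cylinder: section is a regular 8-gon, circumradius r=6.5 (area = (8/2)·6.500²·sin(360°/8) = 119.50 mm²); the sphere at (-0.5, -0.5): section is a regular 8-gon, circumradius = √(r²−h²) = √(6²−0.85²) = 5.939 (area = (8/2)·5.939²·sin(360°/8) = 99.78 mm²); the r=9.5 cylinder at (1, 14.5) gives a regular 8-gon of circumradius 9.5 (constant along its height) (area = (8/2)·9.500²·sin(360°/8) = 255.27 mm²); the cylinder at (12, 8): section is a regular 8-gon, circumradius r=2.5 (area = (8/2)·2.500²·sin(360°/8) = 17.68 mm²); Merging all regions: the regions partially overlap — summed areas 492.22 mm² minus the doubly-counted overlap 101.05 mm² gives 391.18 mm² — area = 391.18 mm². Overall, the cross-section has 2 separate islands. Net area = 391.18 mm².

391.18 mm²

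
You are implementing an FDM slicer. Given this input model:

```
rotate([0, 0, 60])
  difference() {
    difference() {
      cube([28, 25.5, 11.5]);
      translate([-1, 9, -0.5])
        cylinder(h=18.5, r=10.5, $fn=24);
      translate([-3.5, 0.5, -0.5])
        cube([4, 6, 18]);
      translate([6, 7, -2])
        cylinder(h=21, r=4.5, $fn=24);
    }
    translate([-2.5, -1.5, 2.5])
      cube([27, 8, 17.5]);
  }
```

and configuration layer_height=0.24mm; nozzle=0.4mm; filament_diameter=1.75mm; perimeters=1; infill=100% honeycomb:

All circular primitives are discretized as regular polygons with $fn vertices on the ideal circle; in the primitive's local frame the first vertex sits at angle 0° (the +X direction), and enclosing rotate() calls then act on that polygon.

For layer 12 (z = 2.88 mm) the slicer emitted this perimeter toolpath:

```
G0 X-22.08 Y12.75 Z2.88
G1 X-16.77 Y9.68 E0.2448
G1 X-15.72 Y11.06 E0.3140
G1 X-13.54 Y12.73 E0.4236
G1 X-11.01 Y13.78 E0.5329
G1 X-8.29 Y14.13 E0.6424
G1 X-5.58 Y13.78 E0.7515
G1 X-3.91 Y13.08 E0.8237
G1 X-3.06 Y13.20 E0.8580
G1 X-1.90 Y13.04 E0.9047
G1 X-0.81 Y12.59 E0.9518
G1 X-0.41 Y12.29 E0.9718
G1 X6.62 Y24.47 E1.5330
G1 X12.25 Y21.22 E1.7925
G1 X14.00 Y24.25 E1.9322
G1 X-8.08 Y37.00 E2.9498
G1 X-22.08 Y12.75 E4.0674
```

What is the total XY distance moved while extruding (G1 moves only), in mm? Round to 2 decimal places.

101.91 mm

Sum the Euclidean lengths of each G1 segment: total = 101.91 mm.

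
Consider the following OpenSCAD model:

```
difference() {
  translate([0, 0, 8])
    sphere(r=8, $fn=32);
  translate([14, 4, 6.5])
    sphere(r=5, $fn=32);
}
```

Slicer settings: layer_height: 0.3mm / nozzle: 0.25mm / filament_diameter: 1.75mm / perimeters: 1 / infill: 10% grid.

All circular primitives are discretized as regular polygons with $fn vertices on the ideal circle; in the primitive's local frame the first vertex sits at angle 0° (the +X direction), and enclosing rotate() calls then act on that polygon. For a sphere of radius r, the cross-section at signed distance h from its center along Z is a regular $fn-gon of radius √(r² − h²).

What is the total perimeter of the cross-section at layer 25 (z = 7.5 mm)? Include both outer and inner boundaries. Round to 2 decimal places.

50.09 mm

At z = 7.5 mm: the sphere: section is a regular 32-gon, circumradius = √(r²−h²) = √(8²−0.5²) = 7.984 (perimeter = 2·32·7.984·sin(180°/32) = 50.09 mm); the sphere at (14, 4): section is a regular 32-gon, circumradius = √(r²−h²) = √(5²−1²) = 4.899 (perimeter = 2·32·4.899·sin(180°/32) = 30.73 mm); Subtracting the remaining from the first: starting from the r=8 sphere, the r=5 sphere at (14, 4) misses the remaining region (no effect) — boundary = 50.09 mm. Overall, the cross-section is a single solid region. Total boundary length (outer) = 50.09 mm.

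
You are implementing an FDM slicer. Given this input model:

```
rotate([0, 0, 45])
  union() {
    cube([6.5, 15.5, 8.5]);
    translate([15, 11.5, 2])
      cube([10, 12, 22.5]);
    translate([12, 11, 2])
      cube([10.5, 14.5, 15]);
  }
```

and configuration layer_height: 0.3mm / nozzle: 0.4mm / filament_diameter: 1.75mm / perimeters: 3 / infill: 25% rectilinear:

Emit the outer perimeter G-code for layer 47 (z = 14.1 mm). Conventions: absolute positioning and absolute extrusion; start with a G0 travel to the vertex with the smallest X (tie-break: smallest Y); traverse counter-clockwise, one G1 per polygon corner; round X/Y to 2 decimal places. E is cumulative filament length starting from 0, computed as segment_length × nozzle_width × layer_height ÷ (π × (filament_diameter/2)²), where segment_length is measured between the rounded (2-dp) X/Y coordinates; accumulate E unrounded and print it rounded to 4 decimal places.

G0 X-9.55 Y26.52 Z14.10
G1 X0.71 Y16.26 E0.7239
G1 X8.13 Y23.69 E1.2478
G1 X7.78 Y24.04 E1.2725
G1 X9.55 Y25.81 E1.3973
G1 X1.06 Y34.29 E1.9960
G1 X-0.71 Y32.53 E2.1205
G1 X-2.12 Y33.94 E2.2200
G1 X-9.55 Y26.52 E2.7439

At z = 14.1 mm: the cube is not intersected at this z (z outside [0, 8.5]); the cube at (15, 11.5) is present — its section is the full 10×12 rectangle; the cube at (12, 11) (footprint 10.5×14.5) is included at this height; Merging all regions: the regions partially overlap (shared area 90.00 mm²), so overlapping operands fuse into one piece — 1 connected region; (whole slice rotated 45° about Z — lengths, areas and connectivity unchanged). The outline is a single polygon with 8 vertices. Extrusion per mm of travel: 0.4 × 0.3 / (π × 0.875²) = 0.049890. Accumulating E over each segment gives final E = 2.7439.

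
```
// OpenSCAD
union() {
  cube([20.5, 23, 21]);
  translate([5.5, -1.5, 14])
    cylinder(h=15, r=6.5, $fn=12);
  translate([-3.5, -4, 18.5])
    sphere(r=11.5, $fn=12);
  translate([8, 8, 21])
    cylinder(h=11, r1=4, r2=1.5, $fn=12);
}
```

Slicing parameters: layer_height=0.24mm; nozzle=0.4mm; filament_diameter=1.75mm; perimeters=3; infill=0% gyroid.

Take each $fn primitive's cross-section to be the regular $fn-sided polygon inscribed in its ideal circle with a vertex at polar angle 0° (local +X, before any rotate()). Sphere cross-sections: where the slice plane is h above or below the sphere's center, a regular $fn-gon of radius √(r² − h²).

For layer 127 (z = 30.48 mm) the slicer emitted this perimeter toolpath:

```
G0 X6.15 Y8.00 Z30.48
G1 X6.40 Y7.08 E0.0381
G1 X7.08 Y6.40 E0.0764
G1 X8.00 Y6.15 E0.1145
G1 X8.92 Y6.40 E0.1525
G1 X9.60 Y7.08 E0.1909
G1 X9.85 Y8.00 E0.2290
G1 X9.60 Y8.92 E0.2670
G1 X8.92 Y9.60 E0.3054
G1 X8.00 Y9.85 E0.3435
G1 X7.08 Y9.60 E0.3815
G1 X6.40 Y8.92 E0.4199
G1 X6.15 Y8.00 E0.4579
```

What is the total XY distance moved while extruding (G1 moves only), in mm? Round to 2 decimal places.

11.47 mm

Sum the Euclidean lengths of each G1 segment: total = 11.47 mm.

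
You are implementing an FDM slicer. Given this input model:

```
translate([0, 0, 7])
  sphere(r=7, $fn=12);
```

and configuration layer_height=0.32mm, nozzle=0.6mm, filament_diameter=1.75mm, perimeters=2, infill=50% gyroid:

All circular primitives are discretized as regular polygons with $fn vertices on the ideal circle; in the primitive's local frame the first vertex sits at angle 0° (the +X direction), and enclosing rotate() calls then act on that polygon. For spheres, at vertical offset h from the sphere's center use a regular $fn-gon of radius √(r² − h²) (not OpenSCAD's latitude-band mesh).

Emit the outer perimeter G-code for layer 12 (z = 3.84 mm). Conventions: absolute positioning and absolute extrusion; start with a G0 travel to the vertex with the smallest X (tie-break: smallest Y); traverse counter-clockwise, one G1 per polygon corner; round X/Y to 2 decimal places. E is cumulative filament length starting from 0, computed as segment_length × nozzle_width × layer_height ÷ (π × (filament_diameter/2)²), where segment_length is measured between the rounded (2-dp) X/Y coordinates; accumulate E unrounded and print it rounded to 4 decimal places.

At z = 3.84 mm: the r=7 sphere contributes a regular 12-gon of circumradius √(7²−3.16²) = 6.246. The outline is a single polygon with 12 vertices. Extrusion per mm of travel: 0.6 × 0.32 / (π × 0.875²) = 0.079824. Accumulating E over each segment gives final E = 3.0974.

G0 X-6.25 Y0.00 Z3.84
G1 X-5.41 Y-3.12 E0.2579
G1 X-3.12 Y-5.41 E0.5164
G1 X0.00 Y-6.25 E0.7744
G1 X3.12 Y-5.41 E1.0323
G1 X5.41 Y-3.12 E1.2908
G1 X6.25 Y0.00 E1.5487
G1 X5.41 Y3.12 E1.8066
G1 X3.12 Y5.41 E2.0651
G1 X0.00 Y6.25 E2.3231
G1 X-3.12 Y5.41 E2.5810
G1 X-5.41 Y3.12 E2.8395
G1 X-6.25 Y0.00 E3.0974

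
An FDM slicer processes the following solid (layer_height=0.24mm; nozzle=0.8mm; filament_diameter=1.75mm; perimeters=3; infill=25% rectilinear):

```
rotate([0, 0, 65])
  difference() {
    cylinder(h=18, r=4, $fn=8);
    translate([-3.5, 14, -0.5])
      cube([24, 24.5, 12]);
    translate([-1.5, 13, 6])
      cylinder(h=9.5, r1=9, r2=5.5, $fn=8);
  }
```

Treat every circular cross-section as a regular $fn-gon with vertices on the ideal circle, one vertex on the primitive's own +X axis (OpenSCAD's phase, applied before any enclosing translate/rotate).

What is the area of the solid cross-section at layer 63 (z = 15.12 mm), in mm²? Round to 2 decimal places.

45.25 mm²

At z = 15.12 mm: the cylinder: section is a regular 8-gon, circumradius r=4 (area = (8/2)·4.000²·sin(360°/8) = 45.25 mm²); the cube at (-3.5, 14) does not reach this height (z outside [-0.5, 11.5]); the cone at (-1.5, 13) (r1=9→r2=5.5) has section circumradius 5.640 here — a regular 8-gon (area = (8/2)·5.640²·sin(360°/8) = 89.97 mm²); Taking the first minus the rest: starting from the r=4 cylinder (45.25 mm²), the cone at (-1.5, 13) misses the remaining region (no effect) — area = 45.25 mm²; (rotated 65° about Z; rotation is an isometry so areas/perimeters/island counts are preserved). Overall, the cross-section is a single solid region. Net area = 45.25 mm².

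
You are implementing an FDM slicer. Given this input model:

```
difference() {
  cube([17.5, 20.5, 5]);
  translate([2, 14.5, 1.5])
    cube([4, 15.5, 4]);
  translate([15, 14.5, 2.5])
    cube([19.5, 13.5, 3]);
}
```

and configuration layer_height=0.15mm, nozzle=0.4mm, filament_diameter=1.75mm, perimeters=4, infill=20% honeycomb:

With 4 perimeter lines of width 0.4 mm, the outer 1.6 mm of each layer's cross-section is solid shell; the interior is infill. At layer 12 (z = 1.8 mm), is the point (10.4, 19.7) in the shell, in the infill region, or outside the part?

At z = 1.8 mm: the cube (footprint 17.5×20.5) is included at this height; the 4×15.5 cube at (2, 14.5) contributes its full rectangle; the cube at (15, 14.5) is not intersected at this z (z outside [2.5, 5.5]); Subtracting the remaining from the first: starting from the 17.5×20.5 cube, the 4×15.5 cube at (2, 14.5) partially overlaps it — only the 24.00 mm² overlap (of its 62.00 mm²) is removed, clipping the outline — 1 connected region. Overall, the cross-section is a single solid region. The nearest boundary edge runs (6.00, 20.50)→(17.50, 20.50); distance from the point to it = 0.80 mm. The point is inside the cross-section, 0.80 mm from the nearest boundary — within the 1.6 mm shell band (4 × 0.4).

shell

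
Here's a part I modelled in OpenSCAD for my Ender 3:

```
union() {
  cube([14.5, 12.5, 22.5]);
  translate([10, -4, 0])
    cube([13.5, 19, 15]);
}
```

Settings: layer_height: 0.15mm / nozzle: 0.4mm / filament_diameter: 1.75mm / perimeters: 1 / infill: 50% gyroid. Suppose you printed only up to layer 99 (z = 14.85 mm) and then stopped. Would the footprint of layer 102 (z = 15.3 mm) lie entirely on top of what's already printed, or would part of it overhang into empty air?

entirely on top

Compare the two slices. At z = 14.85: the cube (footprint 14.5×12.5) is included at this height (area 181.25 mm²); the cube at (10, -4) is present — its section is the full 13.5×19 rectangle (area 256.50 mm²); Merging all regions: the regions partially overlap — summed areas 437.75 mm² minus the doubly-counted overlap 56.25 mm² gives 381.50 mm² — area = 381.50 mm². At z = 15.3: the cube is present — its section is the full 14.5×12.5 rectangle (area 181.25 mm²); the cube at (10, -4) is not intersected at this z (z outside [0, 15]); Merging all regions: only the 14.5×12.5 cube is present, so the union is just that shape — area = 181.25 mm². Checking containment: the cross-section at z = 15.3 is a subset of the cross-section at z = 14.85.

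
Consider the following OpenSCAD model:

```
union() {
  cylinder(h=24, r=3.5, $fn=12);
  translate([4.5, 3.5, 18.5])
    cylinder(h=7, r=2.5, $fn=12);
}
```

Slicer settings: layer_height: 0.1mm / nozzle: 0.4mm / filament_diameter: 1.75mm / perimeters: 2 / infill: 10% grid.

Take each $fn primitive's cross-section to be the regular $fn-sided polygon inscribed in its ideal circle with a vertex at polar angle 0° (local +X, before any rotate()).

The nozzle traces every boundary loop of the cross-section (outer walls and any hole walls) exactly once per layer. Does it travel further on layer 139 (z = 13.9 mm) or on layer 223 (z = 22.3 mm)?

layer 223 (z = 22.3 mm)

Layer 139 (z = 13.9): the r=3.5 cylinder contributes a regular 12-gon of circumradius 3.5 (perimeter = 2·12·3.500·sin(180°/12) = 21.74 mm); the cylinder at (4.5, 3.5) is absent (z outside [18.5, 25.5]); Combining (union): only the r=3.5 cylinder is present, so the union is just that shape — boundary = 21.74 mm. So its perimeter = 21.74 mm. Layer 223 (z = 22.3): the r=3.5 cylinder contributes a regular 12-gon of circumradius 3.5 (perimeter = 2·12·3.500·sin(180°/12) = 21.74 mm); the r=2.5 cylinder at (4.5, 3.5) gives a regular 12-gon of circumradius 2.5 (constant along its height) (perimeter = 2·12·2.500·sin(180°/12) = 15.53 mm); Taking the union: the regions partially overlap (shared area 0.15 mm²), so the edge portions inside another operand are dropped and the merged outline is re-measured after clipping — boundary = 34.54 mm. So its perimeter = 34.54 mm. Layer 223 is larger (34.54 vs 21.74 mm).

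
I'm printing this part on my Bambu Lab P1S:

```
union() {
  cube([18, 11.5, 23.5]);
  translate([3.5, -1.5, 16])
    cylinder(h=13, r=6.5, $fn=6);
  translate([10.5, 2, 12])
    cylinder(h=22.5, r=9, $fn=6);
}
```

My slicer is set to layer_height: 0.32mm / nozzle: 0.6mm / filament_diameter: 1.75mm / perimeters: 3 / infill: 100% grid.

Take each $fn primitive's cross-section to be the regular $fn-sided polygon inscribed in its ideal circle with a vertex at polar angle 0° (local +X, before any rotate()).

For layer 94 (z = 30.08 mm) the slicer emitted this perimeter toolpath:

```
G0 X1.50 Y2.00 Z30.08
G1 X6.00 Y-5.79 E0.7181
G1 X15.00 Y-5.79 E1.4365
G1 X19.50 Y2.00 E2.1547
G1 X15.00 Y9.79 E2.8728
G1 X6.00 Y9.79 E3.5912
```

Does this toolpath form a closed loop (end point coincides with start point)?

no

Start point (G0): (1.50, 2.00). End point (last G1): the path does not return to the start — open.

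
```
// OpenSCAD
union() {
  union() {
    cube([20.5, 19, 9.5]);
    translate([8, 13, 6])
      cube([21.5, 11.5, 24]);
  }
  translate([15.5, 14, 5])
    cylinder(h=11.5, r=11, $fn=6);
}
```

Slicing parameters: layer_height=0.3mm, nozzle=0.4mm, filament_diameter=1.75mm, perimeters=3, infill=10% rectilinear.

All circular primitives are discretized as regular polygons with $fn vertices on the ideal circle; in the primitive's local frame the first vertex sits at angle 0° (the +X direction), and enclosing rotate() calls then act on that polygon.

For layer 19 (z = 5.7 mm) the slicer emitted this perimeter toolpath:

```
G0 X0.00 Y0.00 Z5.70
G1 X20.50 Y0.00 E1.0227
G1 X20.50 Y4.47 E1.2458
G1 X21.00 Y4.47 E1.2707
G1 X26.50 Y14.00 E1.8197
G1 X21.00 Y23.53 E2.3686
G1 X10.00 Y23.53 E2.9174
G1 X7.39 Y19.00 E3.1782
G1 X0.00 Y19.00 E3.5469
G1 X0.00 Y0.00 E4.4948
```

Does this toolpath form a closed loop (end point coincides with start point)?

yes

Start point (G0): (0.00, 0.00). End point (last G1): the path returns to the start — closed.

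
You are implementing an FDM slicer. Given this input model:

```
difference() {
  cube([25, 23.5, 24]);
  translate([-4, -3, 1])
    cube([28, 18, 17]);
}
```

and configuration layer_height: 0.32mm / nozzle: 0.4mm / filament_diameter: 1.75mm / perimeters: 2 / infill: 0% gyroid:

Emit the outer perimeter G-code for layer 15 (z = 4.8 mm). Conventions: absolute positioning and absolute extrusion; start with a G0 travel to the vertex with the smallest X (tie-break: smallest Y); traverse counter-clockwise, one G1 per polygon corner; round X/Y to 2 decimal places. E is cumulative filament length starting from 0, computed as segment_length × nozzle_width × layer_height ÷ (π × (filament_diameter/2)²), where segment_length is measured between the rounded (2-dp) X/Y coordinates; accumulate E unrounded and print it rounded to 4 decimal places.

At z = 4.8 mm: the 25×23.5 cube contributes its full rectangle; the cube at (-4, -3) (footprint 28×18) is included at this height; Subtracting the remaining from the first: starting from the 25×23.5 cube, the 28×18 cube at (-4, -3) partially overlaps it — only the 360.00 mm² overlap (of its 504.00 mm²) is removed, clipping the outline — 1 connected region. The outline is a single polygon with 6 vertices. Extrusion per mm of travel: 0.4 × 0.32 / (π × 0.875²) = 0.053216. Accumulating E over each segment gives final E = 5.1620.

G0 X0.00 Y15.00 Z4.80
G1 X24.00 Y15.00 E1.2772
G1 X24.00 Y0.00 E2.0754
G1 X25.00 Y0.00 E2.1286
G1 X25.00 Y23.50 E3.3792
G1 X0.00 Y23.50 E4.7096
G1 X0.00 Y15.00 E5.1620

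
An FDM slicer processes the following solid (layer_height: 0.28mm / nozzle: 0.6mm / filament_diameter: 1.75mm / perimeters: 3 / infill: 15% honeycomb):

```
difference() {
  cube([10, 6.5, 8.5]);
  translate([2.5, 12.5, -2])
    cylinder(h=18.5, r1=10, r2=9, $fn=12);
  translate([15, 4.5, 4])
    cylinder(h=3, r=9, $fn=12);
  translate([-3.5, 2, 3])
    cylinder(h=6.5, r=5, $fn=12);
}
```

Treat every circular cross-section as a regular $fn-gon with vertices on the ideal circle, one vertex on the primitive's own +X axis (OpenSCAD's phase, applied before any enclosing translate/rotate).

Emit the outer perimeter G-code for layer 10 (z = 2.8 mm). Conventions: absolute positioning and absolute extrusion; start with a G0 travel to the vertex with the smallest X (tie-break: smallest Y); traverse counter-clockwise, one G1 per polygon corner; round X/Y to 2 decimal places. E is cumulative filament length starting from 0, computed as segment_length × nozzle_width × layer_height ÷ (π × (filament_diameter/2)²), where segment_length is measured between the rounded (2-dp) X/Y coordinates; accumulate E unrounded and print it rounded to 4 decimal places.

At z = 2.8 mm: the cube (footprint 10×6.5) is included at this height; the cone at (2.5, 12.5) contributes a regular 12-gon of circumradius 9.741 (interpolated between r1=10 and r2=9 at t=0.259); the cylinder at (15, 4.5) is not intersected at this z (z outside [4, 7]); the cylinder at (-3.5, 2) does not reach this height (z outside [3, 9.5]); Subtracting the remaining from the first: starting from the 10×6.5 cube, the cone at (2.5, 12.5) partially overlaps it — only the 26.52 mm² overlap (of its 284.63 mm²) is removed, clipping the outline — 1 connected region. The outline is a single polygon with 7 vertices. Extrusion per mm of travel: 0.6 × 0.28 / (π × 0.875²) = 0.069846. Accumulating E over each segment gives final E = 2.1792.

G0 X0.00 Y0.00 Z2.80
G1 X10.00 Y0.00 E0.6985
G1 X10.00 Y6.50 E1.1525
G1 X9.81 Y6.50 E1.1657
G1 X7.37 Y4.06 E1.4068
G1 X2.50 Y2.76 E1.7588
G1 X0.00 Y3.43 E1.9396
G1 X0.00 Y0.00 E2.1792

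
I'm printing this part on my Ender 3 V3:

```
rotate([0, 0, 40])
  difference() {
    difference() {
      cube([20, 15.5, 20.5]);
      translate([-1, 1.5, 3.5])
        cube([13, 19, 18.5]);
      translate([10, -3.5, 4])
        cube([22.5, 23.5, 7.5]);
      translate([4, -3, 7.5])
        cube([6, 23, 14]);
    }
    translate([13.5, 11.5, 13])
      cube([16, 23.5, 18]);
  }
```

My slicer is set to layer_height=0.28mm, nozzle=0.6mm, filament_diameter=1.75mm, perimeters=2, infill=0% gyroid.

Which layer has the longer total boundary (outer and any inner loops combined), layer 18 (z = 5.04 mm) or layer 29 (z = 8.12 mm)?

layer 18 (z = 5.04 mm)

Layer 18 (z = 5.04): the cube is present — its section is the full 20×15.5 rectangle (perimeter 71.00 mm); the 13×19 cube at (-1, 1.5) contributes its full rectangle (perimeter 64.00 mm); the cube at (10, -3.5) is present — its section is the full 22.5×23.5 rectangle (perimeter 92.00 mm); the cube at (4, -3) is absent (z outside [7.5, 21.5]); Subtracting the remaining from the first: starting from the 20×15.5 cube, the 13×19 cube at (-1, 1.5) partially overlaps it — only the 168.00 mm² overlap (of its 247.00 mm²) is removed, clipping the outline; the 22.5×23.5 cube at (10, -3.5) partially overlaps it — only the 127.00 mm² overlap (of its 528.75 mm²) is removed, clipping the outline — boundary = 23.00 mm; the cube at (13.5, 11.5) does not reach this height (z outside [13, 31]); After the difference (first − rest): none of the subtracted shapes is present at this height, so that combined region is unchanged — boundary = 23.00 mm; (rotated 40° about Z; rotation is an isometry so areas/perimeters/island counts are preserved). So its perimeter = 23.00 mm. Layer 29 (z = 8.12): the cube (footprint 20×15.5) is included at this height (perimeter 71.00 mm); the cube at (-1, 1.5) is present — its section is the full 13×19 rectangle (perimeter 64.00 mm); the cube at (10, -3.5) (footprint 22.5×23.5) is included at this height (perimeter 92.00 mm); the cube at (4, -3) (footprint 6×23) is included at this height (perimeter 58.00 mm); Taking the first minus the rest: starting from the 20×15.5 cube, the 13×19 cube at (-1, 1.5) partially overlaps it — only the 168.00 mm² overlap (of its 247.00 mm²) is removed, clipping the outline; the 22.5×23.5 cube at (10, -3.5) partially overlaps it — only the 127.00 mm² overlap (of its 528.75 mm²) is removed, clipping the outline; the 6×23 cube at (4, -3) partially overlaps it — only the 9.00 mm² overlap (of its 138.00 mm²) is removed, clipping the outline — boundary = 11.00 mm; the cube at (13.5, 11.5) is not intersected at this z (z outside [13, 31]); Taking the first minus the rest: none of the subtracted shapes is present at this height, so that combined region is unchanged — boundary = 11.00 mm; (rotated 40° about Z; rotation is an isometry so areas/perimeters/island counts are preserved). So its perimeter = 11.00 mm. Layer 18 is larger (23.00 vs 11.00 mm).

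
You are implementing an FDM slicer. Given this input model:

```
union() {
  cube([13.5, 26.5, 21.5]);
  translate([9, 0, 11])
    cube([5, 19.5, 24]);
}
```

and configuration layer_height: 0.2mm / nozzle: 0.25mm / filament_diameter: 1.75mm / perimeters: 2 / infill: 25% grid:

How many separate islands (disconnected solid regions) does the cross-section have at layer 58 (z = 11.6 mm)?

At z = 11.6 mm: the cube (footprint 13.5×26.5) is included at this height; the cube at (9, 0) is present — its section is the full 5×19.5 rectangle; Taking the union: the regions partially overlap (shared area 87.75 mm²), so overlapping operands fuse into one piece — 1 connected region. Overall, the cross-section is a single solid region. Island count = 1.

1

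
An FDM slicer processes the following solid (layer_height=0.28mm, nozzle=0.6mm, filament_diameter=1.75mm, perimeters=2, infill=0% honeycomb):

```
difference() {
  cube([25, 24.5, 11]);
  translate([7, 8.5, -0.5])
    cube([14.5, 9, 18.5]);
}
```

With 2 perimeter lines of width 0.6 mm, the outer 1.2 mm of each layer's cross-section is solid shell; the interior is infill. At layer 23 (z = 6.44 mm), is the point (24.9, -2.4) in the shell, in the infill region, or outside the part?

outside

At z = 6.44 mm: the cube (footprint 25×24.5) is included at this height; the cube at (7, 8.5) is present — its section is the full 14.5×9 rectangle; After the difference (first − rest): starting from the 25×24.5 cube, the 14.5×9 cube at (7, 8.5) lies wholly inside it (removes its full 130.50 mm² and its 47.00 mm outline becomes a hole wall) — 1 connected region with 1 hole. Overall, the cross-section is one region with 1 hole. The nearest boundary edge runs (25.00, 0.00)→(0.00, 0.00); distance from the point to it = 2.40 mm. The point is not inside any of the regions above, so it lies outside the cross-section (2.40 mm from the nearest boundary).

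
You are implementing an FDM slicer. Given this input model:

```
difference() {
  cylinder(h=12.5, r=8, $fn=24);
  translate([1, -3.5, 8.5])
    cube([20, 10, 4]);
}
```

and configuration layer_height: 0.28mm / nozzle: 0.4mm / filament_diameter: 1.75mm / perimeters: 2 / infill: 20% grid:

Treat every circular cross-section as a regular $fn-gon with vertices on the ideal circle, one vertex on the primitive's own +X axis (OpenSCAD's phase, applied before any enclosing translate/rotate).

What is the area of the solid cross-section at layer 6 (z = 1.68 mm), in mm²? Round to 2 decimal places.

198.77 mm²

At z = 1.68 mm: the r=8 cylinder contributes a regular 24-gon of circumradius 8 (area = (24/2)·8.000²·sin(360°/24) = 198.77 mm²); the cube at (1, -3.5) is absent (z outside [8.5, 12.5]); After the difference (first − rest): none of the subtracted shapes is present at this height, so the r=8 cylinder is unchanged — area = 198.77 mm². Overall, the cross-section is a single solid region. Net area = 198.77 mm².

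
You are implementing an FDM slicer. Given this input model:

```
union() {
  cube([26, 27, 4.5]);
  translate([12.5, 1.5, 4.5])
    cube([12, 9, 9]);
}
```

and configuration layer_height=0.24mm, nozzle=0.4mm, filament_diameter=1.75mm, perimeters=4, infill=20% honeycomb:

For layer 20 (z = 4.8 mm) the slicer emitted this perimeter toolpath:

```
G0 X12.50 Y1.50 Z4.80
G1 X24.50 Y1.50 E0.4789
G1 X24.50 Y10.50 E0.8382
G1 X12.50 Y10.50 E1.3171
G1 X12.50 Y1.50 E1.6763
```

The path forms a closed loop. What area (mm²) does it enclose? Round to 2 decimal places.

108.00 mm²

Apply the shoelace formula to the sequence of (X, Y) vertices; enclosed area = 108.00 mm².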